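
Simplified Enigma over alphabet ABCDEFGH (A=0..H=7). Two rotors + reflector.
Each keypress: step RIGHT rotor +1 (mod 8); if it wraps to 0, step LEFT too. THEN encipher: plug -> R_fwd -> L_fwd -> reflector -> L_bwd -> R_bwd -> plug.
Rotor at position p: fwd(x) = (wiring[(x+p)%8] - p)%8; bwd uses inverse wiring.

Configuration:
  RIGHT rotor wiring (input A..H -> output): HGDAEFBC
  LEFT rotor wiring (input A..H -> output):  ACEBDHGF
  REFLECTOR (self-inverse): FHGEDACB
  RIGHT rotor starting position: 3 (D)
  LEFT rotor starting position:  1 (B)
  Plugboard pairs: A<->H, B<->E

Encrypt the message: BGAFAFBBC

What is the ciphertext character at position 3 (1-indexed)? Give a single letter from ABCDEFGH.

Char 1 ('B'): step: R->4, L=1; B->plug->E->R->D->L->C->refl->G->L'->E->R'->H->plug->A
Char 2 ('G'): step: R->5, L=1; G->plug->G->R->D->L->C->refl->G->L'->E->R'->B->plug->E
Char 3 ('A'): step: R->6, L=1; A->plug->H->R->H->L->H->refl->B->L'->A->R'->D->plug->D

D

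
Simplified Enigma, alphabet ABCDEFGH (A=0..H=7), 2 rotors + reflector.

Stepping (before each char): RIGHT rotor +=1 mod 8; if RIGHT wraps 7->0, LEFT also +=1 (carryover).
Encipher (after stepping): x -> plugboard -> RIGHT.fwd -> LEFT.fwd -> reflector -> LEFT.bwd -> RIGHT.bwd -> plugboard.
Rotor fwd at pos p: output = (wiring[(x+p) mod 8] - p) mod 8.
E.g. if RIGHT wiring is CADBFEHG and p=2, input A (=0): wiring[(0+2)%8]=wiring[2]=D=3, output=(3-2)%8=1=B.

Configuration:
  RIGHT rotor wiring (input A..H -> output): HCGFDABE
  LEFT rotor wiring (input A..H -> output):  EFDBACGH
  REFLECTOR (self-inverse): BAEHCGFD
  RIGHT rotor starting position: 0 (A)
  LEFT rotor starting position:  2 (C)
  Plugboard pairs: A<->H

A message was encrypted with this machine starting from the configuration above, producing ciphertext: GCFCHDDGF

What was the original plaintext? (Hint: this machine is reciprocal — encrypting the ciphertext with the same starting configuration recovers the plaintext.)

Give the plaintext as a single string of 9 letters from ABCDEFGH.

Answer: FEDGGBGFH

Derivation:
Char 1 ('G'): step: R->1, L=2; G->plug->G->R->D->L->A->refl->B->L'->A->R'->F->plug->F
Char 2 ('C'): step: R->2, L=2; C->plug->C->R->B->L->H->refl->D->L'->H->R'->E->plug->E
Char 3 ('F'): step: R->3, L=2; F->plug->F->R->E->L->E->refl->C->L'->G->R'->D->plug->D
Char 4 ('C'): step: R->4, L=2; C->plug->C->R->F->L->F->refl->G->L'->C->R'->G->plug->G
Char 5 ('H'): step: R->5, L=2; H->plug->A->R->D->L->A->refl->B->L'->A->R'->G->plug->G
Char 6 ('D'): step: R->6, L=2; D->plug->D->R->E->L->E->refl->C->L'->G->R'->B->plug->B
Char 7 ('D'): step: R->7, L=2; D->plug->D->R->H->L->D->refl->H->L'->B->R'->G->plug->G
Char 8 ('G'): step: R->0, L->3 (L advanced); G->plug->G->R->B->L->F->refl->G->L'->A->R'->F->plug->F
Char 9 ('F'): step: R->1, L=3; F->plug->F->R->A->L->G->refl->F->L'->B->R'->A->plug->H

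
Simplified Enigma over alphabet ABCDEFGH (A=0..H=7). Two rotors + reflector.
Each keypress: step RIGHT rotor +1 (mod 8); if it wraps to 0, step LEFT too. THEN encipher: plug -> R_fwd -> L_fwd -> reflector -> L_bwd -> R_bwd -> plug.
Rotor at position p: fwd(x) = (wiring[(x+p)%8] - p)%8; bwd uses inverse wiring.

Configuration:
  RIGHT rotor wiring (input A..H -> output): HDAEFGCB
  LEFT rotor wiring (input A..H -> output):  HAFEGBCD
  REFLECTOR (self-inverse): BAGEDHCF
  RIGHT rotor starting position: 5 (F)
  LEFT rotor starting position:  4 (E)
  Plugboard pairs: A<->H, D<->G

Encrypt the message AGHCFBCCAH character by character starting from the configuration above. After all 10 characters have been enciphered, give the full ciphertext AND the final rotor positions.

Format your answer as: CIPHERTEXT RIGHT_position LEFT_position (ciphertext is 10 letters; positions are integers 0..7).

Char 1 ('A'): step: R->6, L=4; A->plug->H->R->A->L->C->refl->G->L'->C->R'->E->plug->E
Char 2 ('G'): step: R->7, L=4; G->plug->D->R->B->L->F->refl->H->L'->D->R'->H->plug->A
Char 3 ('H'): step: R->0, L->5 (L advanced); H->plug->A->R->H->L->B->refl->A->L'->F->R'->E->plug->E
Char 4 ('C'): step: R->1, L=5; C->plug->C->R->D->L->C->refl->G->L'->C->R'->A->plug->H
Char 5 ('F'): step: R->2, L=5; F->plug->F->R->H->L->B->refl->A->L'->F->R'->G->plug->D
Char 6 ('B'): step: R->3, L=5; B->plug->B->R->C->L->G->refl->C->L'->D->R'->C->plug->C
Char 7 ('C'): step: R->4, L=5; C->plug->C->R->G->L->H->refl->F->L'->B->R'->A->plug->H
Char 8 ('C'): step: R->5, L=5; C->plug->C->R->E->L->D->refl->E->L'->A->R'->H->plug->A
Char 9 ('A'): step: R->6, L=5; A->plug->H->R->A->L->E->refl->D->L'->E->R'->A->plug->H
Char 10 ('H'): step: R->7, L=5; H->plug->A->R->C->L->G->refl->C->L'->D->R'->H->plug->A
Final: ciphertext=EAEHDCHAHA, RIGHT=7, LEFT=5

Answer: EAEHDCHAHA 7 5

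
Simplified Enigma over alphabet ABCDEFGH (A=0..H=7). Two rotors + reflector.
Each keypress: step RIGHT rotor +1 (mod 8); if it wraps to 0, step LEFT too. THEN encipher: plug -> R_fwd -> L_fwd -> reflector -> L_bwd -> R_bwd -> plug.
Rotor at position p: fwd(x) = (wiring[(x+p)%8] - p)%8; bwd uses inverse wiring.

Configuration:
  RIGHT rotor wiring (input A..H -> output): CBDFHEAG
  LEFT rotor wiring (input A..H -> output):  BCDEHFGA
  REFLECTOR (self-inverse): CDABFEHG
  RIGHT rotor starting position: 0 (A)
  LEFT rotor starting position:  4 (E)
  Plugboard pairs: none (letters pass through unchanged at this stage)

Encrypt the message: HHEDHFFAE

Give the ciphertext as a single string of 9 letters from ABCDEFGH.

Answer: ADBGAAHBC

Derivation:
Char 1 ('H'): step: R->1, L=4; H->plug->H->R->B->L->B->refl->D->L'->A->R'->A->plug->A
Char 2 ('H'): step: R->2, L=4; H->plug->H->R->H->L->A->refl->C->L'->C->R'->D->plug->D
Char 3 ('E'): step: R->3, L=4; E->plug->E->R->D->L->E->refl->F->L'->E->R'->B->plug->B
Char 4 ('D'): step: R->4, L=4; D->plug->D->R->C->L->C->refl->A->L'->H->R'->G->plug->G
Char 5 ('H'): step: R->5, L=4; H->plug->H->R->C->L->C->refl->A->L'->H->R'->A->plug->A
Char 6 ('F'): step: R->6, L=4; F->plug->F->R->H->L->A->refl->C->L'->C->R'->A->plug->A
Char 7 ('F'): step: R->7, L=4; F->plug->F->R->A->L->D->refl->B->L'->B->R'->H->plug->H
Char 8 ('A'): step: R->0, L->5 (L advanced); A->plug->A->R->C->L->D->refl->B->L'->B->R'->B->plug->B
Char 9 ('E'): step: R->1, L=5; E->plug->E->R->D->L->E->refl->F->L'->E->R'->C->plug->C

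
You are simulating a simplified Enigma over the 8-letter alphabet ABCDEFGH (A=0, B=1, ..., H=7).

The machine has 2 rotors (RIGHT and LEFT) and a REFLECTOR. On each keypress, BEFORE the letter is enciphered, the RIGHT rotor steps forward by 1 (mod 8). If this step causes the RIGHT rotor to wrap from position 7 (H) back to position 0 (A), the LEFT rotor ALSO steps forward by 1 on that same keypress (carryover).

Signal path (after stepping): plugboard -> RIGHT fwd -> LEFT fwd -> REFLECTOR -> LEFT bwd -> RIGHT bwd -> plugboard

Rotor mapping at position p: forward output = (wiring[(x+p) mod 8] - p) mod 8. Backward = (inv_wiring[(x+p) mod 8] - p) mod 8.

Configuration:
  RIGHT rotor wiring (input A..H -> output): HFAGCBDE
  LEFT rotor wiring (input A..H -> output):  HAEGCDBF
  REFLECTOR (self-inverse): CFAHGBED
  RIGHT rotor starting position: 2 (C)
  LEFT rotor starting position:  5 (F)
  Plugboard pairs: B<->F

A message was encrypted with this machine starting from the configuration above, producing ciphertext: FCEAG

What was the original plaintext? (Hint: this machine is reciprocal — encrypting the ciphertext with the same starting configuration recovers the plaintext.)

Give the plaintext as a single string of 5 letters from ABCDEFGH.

Char 1 ('F'): step: R->3, L=5; F->plug->B->R->H->L->F->refl->B->L'->G->R'->C->plug->C
Char 2 ('C'): step: R->4, L=5; C->plug->C->R->H->L->F->refl->B->L'->G->R'->A->plug->A
Char 3 ('E'): step: R->5, L=5; E->plug->E->R->A->L->G->refl->E->L'->B->R'->G->plug->G
Char 4 ('A'): step: R->6, L=5; A->plug->A->R->F->L->H->refl->D->L'->E->R'->G->plug->G
Char 5 ('G'): step: R->7, L=5; G->plug->G->R->C->L->A->refl->C->L'->D->R'->F->plug->B

Answer: CAGGB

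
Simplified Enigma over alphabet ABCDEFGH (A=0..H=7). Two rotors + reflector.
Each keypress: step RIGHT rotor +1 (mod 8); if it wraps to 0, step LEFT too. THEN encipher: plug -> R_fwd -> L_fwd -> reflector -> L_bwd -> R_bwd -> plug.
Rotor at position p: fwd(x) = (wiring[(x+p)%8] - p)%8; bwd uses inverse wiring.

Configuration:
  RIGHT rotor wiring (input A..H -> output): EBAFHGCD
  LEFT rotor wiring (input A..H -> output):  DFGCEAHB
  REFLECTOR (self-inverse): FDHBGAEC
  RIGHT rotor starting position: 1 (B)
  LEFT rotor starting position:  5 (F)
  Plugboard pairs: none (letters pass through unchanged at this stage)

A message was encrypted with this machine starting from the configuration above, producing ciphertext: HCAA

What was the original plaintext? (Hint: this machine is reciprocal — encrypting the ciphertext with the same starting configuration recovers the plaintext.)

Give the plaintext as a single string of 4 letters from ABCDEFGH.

Answer: FABD

Derivation:
Char 1 ('H'): step: R->2, L=5; H->plug->H->R->H->L->H->refl->C->L'->B->R'->F->plug->F
Char 2 ('C'): step: R->3, L=5; C->plug->C->R->D->L->G->refl->E->L'->C->R'->A->plug->A
Char 3 ('A'): step: R->4, L=5; A->plug->A->R->D->L->G->refl->E->L'->C->R'->B->plug->B
Char 4 ('A'): step: R->5, L=5; A->plug->A->R->B->L->C->refl->H->L'->H->R'->D->plug->D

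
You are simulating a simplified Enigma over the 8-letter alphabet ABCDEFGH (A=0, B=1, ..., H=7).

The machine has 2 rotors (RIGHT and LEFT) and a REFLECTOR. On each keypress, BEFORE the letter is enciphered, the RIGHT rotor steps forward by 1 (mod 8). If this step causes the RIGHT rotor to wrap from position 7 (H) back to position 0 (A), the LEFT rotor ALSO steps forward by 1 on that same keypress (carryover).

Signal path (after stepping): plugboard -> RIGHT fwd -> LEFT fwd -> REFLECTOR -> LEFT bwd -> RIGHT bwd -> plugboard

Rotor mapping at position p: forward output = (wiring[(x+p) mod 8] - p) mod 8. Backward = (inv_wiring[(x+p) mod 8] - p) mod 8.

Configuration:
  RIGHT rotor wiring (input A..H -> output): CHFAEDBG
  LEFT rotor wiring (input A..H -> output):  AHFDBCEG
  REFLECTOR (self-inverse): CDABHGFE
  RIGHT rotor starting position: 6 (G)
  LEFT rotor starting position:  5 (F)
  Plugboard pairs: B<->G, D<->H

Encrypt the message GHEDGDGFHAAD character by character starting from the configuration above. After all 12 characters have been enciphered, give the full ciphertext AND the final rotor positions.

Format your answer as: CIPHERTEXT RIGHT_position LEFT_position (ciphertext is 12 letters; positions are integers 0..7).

Answer: DCDBDGDHGCDC 2 7

Derivation:
Char 1 ('G'): step: R->7, L=5; G->plug->B->R->D->L->D->refl->B->L'->C->R'->H->plug->D
Char 2 ('H'): step: R->0, L->6 (L advanced); H->plug->D->R->A->L->G->refl->F->L'->F->R'->C->plug->C
Char 3 ('E'): step: R->1, L=6; E->plug->E->R->C->L->C->refl->A->L'->B->R'->H->plug->D
Char 4 ('D'): step: R->2, L=6; D->plug->H->R->F->L->F->refl->G->L'->A->R'->G->plug->B
Char 5 ('G'): step: R->3, L=6; G->plug->B->R->B->L->A->refl->C->L'->C->R'->H->plug->D
Char 6 ('D'): step: R->4, L=6; D->plug->H->R->E->L->H->refl->E->L'->H->R'->B->plug->G
Char 7 ('G'): step: R->5, L=6; G->plug->B->R->E->L->H->refl->E->L'->H->R'->H->plug->D
Char 8 ('F'): step: R->6, L=6; F->plug->F->R->C->L->C->refl->A->L'->B->R'->D->plug->H
Char 9 ('H'): step: R->7, L=6; H->plug->D->R->G->L->D->refl->B->L'->D->R'->B->plug->G
Char 10 ('A'): step: R->0, L->7 (L advanced); A->plug->A->R->C->L->A->refl->C->L'->F->R'->C->plug->C
Char 11 ('A'): step: R->1, L=7; A->plug->A->R->G->L->D->refl->B->L'->B->R'->H->plug->D
Char 12 ('D'): step: R->2, L=7; D->plug->H->R->F->L->C->refl->A->L'->C->R'->C->plug->C
Final: ciphertext=DCDBDGDHGCDC, RIGHT=2, LEFT=7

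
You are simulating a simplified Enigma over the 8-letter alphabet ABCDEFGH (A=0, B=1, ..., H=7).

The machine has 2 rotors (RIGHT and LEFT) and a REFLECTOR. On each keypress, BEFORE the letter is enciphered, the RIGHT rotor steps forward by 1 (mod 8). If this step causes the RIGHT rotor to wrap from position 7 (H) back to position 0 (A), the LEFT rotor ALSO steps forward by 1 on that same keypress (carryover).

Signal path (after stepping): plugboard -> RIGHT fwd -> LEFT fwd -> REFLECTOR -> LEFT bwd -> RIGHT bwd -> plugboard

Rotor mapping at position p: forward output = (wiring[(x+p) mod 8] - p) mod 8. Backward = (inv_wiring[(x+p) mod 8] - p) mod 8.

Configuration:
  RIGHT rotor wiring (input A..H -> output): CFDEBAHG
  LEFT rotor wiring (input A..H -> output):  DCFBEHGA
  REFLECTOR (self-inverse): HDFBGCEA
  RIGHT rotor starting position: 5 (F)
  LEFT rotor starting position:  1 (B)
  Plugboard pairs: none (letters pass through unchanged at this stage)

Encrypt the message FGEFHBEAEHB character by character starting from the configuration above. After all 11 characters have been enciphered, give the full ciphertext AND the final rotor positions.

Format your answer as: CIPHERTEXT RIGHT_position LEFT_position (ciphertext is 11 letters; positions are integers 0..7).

Answer: HDGDBHHBCCH 0 3

Derivation:
Char 1 ('F'): step: R->6, L=1; F->plug->F->R->G->L->H->refl->A->L'->C->R'->H->plug->H
Char 2 ('G'): step: R->7, L=1; G->plug->G->R->B->L->E->refl->G->L'->E->R'->D->plug->D
Char 3 ('E'): step: R->0, L->2 (L advanced); E->plug->E->R->B->L->H->refl->A->L'->H->R'->G->plug->G
Char 4 ('F'): step: R->1, L=2; F->plug->F->R->G->L->B->refl->D->L'->A->R'->D->plug->D
Char 5 ('H'): step: R->2, L=2; H->plug->H->R->D->L->F->refl->C->L'->C->R'->B->plug->B
Char 6 ('B'): step: R->3, L=2; B->plug->B->R->G->L->B->refl->D->L'->A->R'->H->plug->H
Char 7 ('E'): step: R->4, L=2; E->plug->E->R->G->L->B->refl->D->L'->A->R'->H->plug->H
Char 8 ('A'): step: R->5, L=2; A->plug->A->R->D->L->F->refl->C->L'->C->R'->B->plug->B
Char 9 ('E'): step: R->6, L=2; E->plug->E->R->F->L->G->refl->E->L'->E->R'->C->plug->C
Char 10 ('H'): step: R->7, L=2; H->plug->H->R->A->L->D->refl->B->L'->G->R'->C->plug->C
Char 11 ('B'): step: R->0, L->3 (L advanced); B->plug->B->R->F->L->A->refl->H->L'->G->R'->H->plug->H
Final: ciphertext=HDGDBHHBCCH, RIGHT=0, LEFT=3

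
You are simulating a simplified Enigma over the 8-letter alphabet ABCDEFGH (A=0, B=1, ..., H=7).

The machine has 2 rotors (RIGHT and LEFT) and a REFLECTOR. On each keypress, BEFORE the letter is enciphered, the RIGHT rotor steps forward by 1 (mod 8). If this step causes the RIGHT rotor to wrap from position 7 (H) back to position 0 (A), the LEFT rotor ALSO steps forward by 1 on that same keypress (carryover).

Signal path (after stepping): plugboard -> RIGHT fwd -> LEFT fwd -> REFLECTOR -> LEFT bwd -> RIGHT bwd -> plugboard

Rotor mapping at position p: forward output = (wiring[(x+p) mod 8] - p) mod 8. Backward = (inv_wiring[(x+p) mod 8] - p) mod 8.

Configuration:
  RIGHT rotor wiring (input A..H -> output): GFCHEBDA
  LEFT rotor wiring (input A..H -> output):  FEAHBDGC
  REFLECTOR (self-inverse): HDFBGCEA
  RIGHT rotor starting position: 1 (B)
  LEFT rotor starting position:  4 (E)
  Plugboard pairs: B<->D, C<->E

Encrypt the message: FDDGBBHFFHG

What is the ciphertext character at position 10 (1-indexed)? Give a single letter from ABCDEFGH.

Char 1 ('F'): step: R->2, L=4; F->plug->F->R->G->L->E->refl->G->L'->D->R'->H->plug->H
Char 2 ('D'): step: R->3, L=4; D->plug->B->R->B->L->H->refl->A->L'->F->R'->E->plug->C
Char 3 ('D'): step: R->4, L=4; D->plug->B->R->F->L->A->refl->H->L'->B->R'->F->plug->F
Char 4 ('G'): step: R->5, L=4; G->plug->G->R->C->L->C->refl->F->L'->A->R'->E->plug->C
Char 5 ('B'): step: R->6, L=4; B->plug->D->R->H->L->D->refl->B->L'->E->R'->E->plug->C
Char 6 ('B'): step: R->7, L=4; B->plug->D->R->D->L->G->refl->E->L'->G->R'->C->plug->E
Char 7 ('H'): step: R->0, L->5 (L advanced); H->plug->H->R->A->L->G->refl->E->L'->H->R'->D->plug->B
Char 8 ('F'): step: R->1, L=5; F->plug->F->R->C->L->F->refl->C->L'->G->R'->C->plug->E
Char 9 ('F'): step: R->2, L=5; F->plug->F->R->G->L->C->refl->F->L'->C->R'->C->plug->E
Char 10 ('H'): step: R->3, L=5; H->plug->H->R->H->L->E->refl->G->L'->A->R'->D->plug->B

B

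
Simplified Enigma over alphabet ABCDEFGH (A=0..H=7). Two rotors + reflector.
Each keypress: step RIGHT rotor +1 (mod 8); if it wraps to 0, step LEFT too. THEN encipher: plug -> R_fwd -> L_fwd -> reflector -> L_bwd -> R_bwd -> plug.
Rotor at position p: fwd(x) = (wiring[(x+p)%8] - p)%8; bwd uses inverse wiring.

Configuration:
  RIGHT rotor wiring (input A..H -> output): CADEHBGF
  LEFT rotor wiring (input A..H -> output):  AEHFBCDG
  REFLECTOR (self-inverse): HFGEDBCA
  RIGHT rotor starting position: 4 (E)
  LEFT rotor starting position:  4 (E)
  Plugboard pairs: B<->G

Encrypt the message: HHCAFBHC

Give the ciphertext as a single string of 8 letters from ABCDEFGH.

Answer: DBGGHGEH

Derivation:
Char 1 ('H'): step: R->5, L=4; H->plug->H->R->C->L->H->refl->A->L'->F->R'->D->plug->D
Char 2 ('H'): step: R->6, L=4; H->plug->H->R->D->L->C->refl->G->L'->B->R'->G->plug->B
Char 3 ('C'): step: R->7, L=4; C->plug->C->R->B->L->G->refl->C->L'->D->R'->B->plug->G
Char 4 ('A'): step: R->0, L->5 (L advanced); A->plug->A->R->C->L->B->refl->F->L'->A->R'->B->plug->G
Char 5 ('F'): step: R->1, L=5; F->plug->F->R->F->L->C->refl->G->L'->B->R'->H->plug->H
Char 6 ('B'): step: R->2, L=5; B->plug->G->R->A->L->F->refl->B->L'->C->R'->B->plug->G
Char 7 ('H'): step: R->3, L=5; H->plug->H->R->A->L->F->refl->B->L'->C->R'->E->plug->E
Char 8 ('C'): step: R->4, L=5; C->plug->C->R->C->L->B->refl->F->L'->A->R'->H->plug->H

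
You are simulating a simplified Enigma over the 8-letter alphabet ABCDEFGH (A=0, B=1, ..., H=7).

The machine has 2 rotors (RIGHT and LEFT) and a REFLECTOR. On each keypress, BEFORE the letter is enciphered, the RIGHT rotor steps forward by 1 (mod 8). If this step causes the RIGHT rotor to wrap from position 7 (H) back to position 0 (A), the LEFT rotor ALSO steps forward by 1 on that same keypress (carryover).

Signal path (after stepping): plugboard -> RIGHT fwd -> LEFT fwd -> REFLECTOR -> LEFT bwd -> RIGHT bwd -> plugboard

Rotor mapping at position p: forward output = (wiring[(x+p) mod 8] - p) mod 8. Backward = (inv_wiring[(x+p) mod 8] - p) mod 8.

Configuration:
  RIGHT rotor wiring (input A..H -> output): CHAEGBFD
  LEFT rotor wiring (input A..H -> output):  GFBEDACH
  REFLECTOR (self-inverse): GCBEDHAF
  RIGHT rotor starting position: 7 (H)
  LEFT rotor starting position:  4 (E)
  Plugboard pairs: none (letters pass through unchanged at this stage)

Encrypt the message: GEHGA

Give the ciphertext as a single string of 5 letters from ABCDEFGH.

Answer: CDGFF

Derivation:
Char 1 ('G'): step: R->0, L->5 (L advanced); G->plug->G->R->F->L->E->refl->D->L'->A->R'->C->plug->C
Char 2 ('E'): step: R->1, L=5; E->plug->E->R->A->L->D->refl->E->L'->F->R'->D->plug->D
Char 3 ('H'): step: R->2, L=5; H->plug->H->R->F->L->E->refl->D->L'->A->R'->G->plug->G
Char 4 ('G'): step: R->3, L=5; G->plug->G->R->E->L->A->refl->G->L'->H->R'->F->plug->F
Char 5 ('A'): step: R->4, L=5; A->plug->A->R->C->L->C->refl->B->L'->D->R'->F->plug->F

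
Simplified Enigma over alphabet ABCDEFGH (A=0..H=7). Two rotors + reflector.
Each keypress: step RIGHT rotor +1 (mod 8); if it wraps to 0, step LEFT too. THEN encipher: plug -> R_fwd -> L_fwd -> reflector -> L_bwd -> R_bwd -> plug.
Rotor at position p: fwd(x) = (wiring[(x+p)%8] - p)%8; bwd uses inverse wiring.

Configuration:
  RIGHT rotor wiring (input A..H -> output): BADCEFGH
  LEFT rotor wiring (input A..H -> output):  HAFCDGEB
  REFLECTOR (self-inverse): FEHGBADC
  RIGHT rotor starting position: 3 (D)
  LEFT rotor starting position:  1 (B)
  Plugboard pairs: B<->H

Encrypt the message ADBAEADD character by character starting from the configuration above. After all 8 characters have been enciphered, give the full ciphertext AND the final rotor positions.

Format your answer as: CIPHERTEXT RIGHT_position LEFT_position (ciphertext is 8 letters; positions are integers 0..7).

Char 1 ('A'): step: R->4, L=1; A->plug->A->R->A->L->H->refl->C->L'->D->R'->D->plug->D
Char 2 ('D'): step: R->5, L=1; D->plug->D->R->E->L->F->refl->A->L'->G->R'->F->plug->F
Char 3 ('B'): step: R->6, L=1; B->plug->H->R->H->L->G->refl->D->L'->F->R'->E->plug->E
Char 4 ('A'): step: R->7, L=1; A->plug->A->R->A->L->H->refl->C->L'->D->R'->E->plug->E
Char 5 ('E'): step: R->0, L->2 (L advanced); E->plug->E->R->E->L->C->refl->H->L'->F->R'->F->plug->F
Char 6 ('A'): step: R->1, L=2; A->plug->A->R->H->L->G->refl->D->L'->A->R'->H->plug->B
Char 7 ('D'): step: R->2, L=2; D->plug->D->R->D->L->E->refl->B->L'->C->R'->C->plug->C
Char 8 ('D'): step: R->3, L=2; D->plug->D->R->D->L->E->refl->B->L'->C->R'->C->plug->C
Final: ciphertext=DFEEFBCC, RIGHT=3, LEFT=2

Answer: DFEEFBCC 3 2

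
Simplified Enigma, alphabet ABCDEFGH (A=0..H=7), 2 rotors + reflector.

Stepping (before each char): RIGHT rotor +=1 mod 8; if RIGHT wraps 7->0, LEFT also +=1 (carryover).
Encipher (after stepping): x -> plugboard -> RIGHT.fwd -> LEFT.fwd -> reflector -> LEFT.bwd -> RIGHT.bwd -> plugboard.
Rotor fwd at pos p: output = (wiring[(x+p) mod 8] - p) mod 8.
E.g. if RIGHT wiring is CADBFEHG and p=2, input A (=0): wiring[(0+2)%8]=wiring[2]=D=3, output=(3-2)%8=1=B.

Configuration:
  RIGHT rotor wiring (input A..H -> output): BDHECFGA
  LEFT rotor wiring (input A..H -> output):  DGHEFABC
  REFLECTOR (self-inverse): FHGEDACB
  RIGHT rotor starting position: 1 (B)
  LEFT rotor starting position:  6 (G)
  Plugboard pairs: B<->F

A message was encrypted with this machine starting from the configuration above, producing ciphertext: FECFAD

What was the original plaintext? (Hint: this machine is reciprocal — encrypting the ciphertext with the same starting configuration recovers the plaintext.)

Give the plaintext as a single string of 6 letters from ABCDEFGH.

Answer: DFGAEA

Derivation:
Char 1 ('F'): step: R->2, L=6; F->plug->B->R->C->L->F->refl->A->L'->D->R'->D->plug->D
Char 2 ('E'): step: R->3, L=6; E->plug->E->R->F->L->G->refl->C->L'->H->R'->B->plug->F
Char 3 ('C'): step: R->4, L=6; C->plug->C->R->C->L->F->refl->A->L'->D->R'->G->plug->G
Char 4 ('F'): step: R->5, L=6; F->plug->B->R->B->L->E->refl->D->L'->A->R'->A->plug->A
Char 5 ('A'): step: R->6, L=6; A->plug->A->R->A->L->D->refl->E->L'->B->R'->E->plug->E
Char 6 ('D'): step: R->7, L=6; D->plug->D->R->A->L->D->refl->E->L'->B->R'->A->plug->A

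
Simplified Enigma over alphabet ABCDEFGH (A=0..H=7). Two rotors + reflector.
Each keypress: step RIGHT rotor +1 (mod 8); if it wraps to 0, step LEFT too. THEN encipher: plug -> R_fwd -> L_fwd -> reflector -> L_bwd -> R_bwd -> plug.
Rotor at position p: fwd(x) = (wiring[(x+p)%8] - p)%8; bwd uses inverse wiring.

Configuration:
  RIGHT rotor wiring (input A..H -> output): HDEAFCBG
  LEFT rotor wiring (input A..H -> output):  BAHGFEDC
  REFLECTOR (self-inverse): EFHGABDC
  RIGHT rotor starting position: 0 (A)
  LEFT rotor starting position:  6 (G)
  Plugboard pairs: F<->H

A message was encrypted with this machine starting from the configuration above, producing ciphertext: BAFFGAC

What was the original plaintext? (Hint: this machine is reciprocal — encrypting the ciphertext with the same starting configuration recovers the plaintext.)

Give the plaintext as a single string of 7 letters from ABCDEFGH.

Answer: FEAGEEB

Derivation:
Char 1 ('B'): step: R->1, L=6; B->plug->B->R->D->L->C->refl->H->L'->G->R'->H->plug->F
Char 2 ('A'): step: R->2, L=6; A->plug->A->R->C->L->D->refl->G->L'->H->R'->E->plug->E
Char 3 ('F'): step: R->3, L=6; F->plug->H->R->B->L->E->refl->A->L'->F->R'->A->plug->A
Char 4 ('F'): step: R->4, L=6; F->plug->H->R->E->L->B->refl->F->L'->A->R'->G->plug->G
Char 5 ('G'): step: R->5, L=6; G->plug->G->R->D->L->C->refl->H->L'->G->R'->E->plug->E
Char 6 ('A'): step: R->6, L=6; A->plug->A->R->D->L->C->refl->H->L'->G->R'->E->plug->E
Char 7 ('C'): step: R->7, L=6; C->plug->C->R->E->L->B->refl->F->L'->A->R'->B->plug->B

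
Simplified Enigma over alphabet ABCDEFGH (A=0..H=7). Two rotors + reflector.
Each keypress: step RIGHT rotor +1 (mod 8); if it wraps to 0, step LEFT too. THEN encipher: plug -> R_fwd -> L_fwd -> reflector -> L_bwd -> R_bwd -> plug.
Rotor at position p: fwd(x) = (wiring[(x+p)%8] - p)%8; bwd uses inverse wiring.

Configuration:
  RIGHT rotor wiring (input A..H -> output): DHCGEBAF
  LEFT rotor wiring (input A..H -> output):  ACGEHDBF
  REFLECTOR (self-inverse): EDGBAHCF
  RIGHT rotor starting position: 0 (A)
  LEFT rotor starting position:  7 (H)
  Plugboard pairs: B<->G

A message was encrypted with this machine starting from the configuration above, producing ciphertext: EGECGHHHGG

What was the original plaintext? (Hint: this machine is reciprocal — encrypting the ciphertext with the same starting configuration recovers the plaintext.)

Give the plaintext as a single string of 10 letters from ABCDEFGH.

Char 1 ('E'): step: R->1, L=7; E->plug->E->R->A->L->G->refl->C->L'->H->R'->F->plug->F
Char 2 ('G'): step: R->2, L=7; G->plug->B->R->E->L->F->refl->H->L'->D->R'->F->plug->F
Char 3 ('E'): step: R->3, L=7; E->plug->E->R->C->L->D->refl->B->L'->B->R'->B->plug->G
Char 4 ('C'): step: R->4, L=7; C->plug->C->R->E->L->F->refl->H->L'->D->R'->F->plug->F
Char 5 ('G'): step: R->5, L=7; G->plug->B->R->D->L->H->refl->F->L'->E->R'->A->plug->A
Char 6 ('H'): step: R->6, L=7; H->plug->H->R->D->L->H->refl->F->L'->E->R'->E->plug->E
Char 7 ('H'): step: R->7, L=7; H->plug->H->R->B->L->B->refl->D->L'->C->R'->G->plug->B
Char 8 ('H'): step: R->0, L->0 (L advanced); H->plug->H->R->F->L->D->refl->B->L'->G->R'->D->plug->D
Char 9 ('G'): step: R->1, L=0; G->plug->B->R->B->L->C->refl->G->L'->C->R'->H->plug->H
Char 10 ('G'): step: R->2, L=0; G->plug->B->R->E->L->H->refl->F->L'->H->R'->D->plug->D

Answer: FFGFAEBDHD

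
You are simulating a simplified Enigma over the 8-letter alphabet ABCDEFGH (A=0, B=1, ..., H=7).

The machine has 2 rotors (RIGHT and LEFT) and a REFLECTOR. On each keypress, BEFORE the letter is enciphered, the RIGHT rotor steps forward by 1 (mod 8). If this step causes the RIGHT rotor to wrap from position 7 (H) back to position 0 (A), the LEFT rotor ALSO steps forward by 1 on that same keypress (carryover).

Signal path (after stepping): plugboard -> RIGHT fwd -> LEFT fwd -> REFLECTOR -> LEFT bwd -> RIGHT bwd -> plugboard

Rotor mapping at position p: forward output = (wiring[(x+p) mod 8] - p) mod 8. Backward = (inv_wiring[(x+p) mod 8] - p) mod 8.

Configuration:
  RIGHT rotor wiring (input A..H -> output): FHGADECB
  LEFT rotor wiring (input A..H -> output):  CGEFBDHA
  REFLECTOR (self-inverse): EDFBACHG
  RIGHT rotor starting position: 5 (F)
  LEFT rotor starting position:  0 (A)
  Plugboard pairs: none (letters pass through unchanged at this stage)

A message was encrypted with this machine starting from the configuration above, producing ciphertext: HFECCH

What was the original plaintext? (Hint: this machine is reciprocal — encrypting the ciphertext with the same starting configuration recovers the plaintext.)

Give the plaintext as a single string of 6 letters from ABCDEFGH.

Char 1 ('H'): step: R->6, L=0; H->plug->H->R->G->L->H->refl->G->L'->B->R'->D->plug->D
Char 2 ('F'): step: R->7, L=0; F->plug->F->R->E->L->B->refl->D->L'->F->R'->G->plug->G
Char 3 ('E'): step: R->0, L->1 (L advanced); E->plug->E->R->D->L->A->refl->E->L'->C->R'->G->plug->G
Char 4 ('C'): step: R->1, L=1; C->plug->C->R->H->L->B->refl->D->L'->B->R'->F->plug->F
Char 5 ('C'): step: R->2, L=1; C->plug->C->R->B->L->D->refl->B->L'->H->R'->F->plug->F
Char 6 ('H'): step: R->3, L=1; H->plug->H->R->D->L->A->refl->E->L'->C->R'->F->plug->F

Answer: DGGFFF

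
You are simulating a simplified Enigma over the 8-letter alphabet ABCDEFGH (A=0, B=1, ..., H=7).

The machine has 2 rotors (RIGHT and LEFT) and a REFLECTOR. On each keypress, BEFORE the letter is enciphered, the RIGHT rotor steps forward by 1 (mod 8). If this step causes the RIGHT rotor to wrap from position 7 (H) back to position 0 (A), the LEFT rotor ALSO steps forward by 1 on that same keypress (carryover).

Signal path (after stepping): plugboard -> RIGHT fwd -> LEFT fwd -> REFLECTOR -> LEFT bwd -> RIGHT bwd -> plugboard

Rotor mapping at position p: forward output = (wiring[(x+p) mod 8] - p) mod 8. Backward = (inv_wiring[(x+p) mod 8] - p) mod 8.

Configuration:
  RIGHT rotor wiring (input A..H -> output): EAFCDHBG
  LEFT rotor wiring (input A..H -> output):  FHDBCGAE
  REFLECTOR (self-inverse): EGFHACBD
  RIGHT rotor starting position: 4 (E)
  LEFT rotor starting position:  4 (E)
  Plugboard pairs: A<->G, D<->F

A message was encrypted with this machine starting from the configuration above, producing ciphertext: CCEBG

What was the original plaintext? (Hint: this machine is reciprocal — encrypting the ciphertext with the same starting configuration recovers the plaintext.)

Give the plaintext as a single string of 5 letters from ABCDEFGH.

Char 1 ('C'): step: R->5, L=4; C->plug->C->R->B->L->C->refl->F->L'->H->R'->D->plug->F
Char 2 ('C'): step: R->6, L=4; C->plug->C->R->G->L->H->refl->D->L'->F->R'->G->plug->A
Char 3 ('E'): step: R->7, L=4; E->plug->E->R->D->L->A->refl->E->L'->C->R'->H->plug->H
Char 4 ('B'): step: R->0, L->5 (L advanced); B->plug->B->R->A->L->B->refl->G->L'->F->R'->C->plug->C
Char 5 ('G'): step: R->1, L=5; G->plug->A->R->H->L->F->refl->C->L'->E->R'->B->plug->B

Answer: FAHCB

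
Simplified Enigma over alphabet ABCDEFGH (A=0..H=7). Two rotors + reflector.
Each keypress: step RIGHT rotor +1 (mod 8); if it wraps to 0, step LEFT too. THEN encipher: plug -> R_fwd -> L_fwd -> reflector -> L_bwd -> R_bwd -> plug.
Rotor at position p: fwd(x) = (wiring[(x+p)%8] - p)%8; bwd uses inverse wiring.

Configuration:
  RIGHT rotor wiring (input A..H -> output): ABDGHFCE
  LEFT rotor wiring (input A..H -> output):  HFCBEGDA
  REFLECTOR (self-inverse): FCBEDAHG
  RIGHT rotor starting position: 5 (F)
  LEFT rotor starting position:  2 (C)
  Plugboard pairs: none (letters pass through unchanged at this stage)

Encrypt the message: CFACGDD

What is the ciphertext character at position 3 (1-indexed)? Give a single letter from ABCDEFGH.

Char 1 ('C'): step: R->6, L=2; C->plug->C->R->C->L->C->refl->B->L'->E->R'->A->plug->A
Char 2 ('F'): step: R->7, L=2; F->plug->F->R->A->L->A->refl->F->L'->G->R'->G->plug->G
Char 3 ('A'): step: R->0, L->3 (L advanced); A->plug->A->R->A->L->G->refl->H->L'->H->R'->E->plug->E

E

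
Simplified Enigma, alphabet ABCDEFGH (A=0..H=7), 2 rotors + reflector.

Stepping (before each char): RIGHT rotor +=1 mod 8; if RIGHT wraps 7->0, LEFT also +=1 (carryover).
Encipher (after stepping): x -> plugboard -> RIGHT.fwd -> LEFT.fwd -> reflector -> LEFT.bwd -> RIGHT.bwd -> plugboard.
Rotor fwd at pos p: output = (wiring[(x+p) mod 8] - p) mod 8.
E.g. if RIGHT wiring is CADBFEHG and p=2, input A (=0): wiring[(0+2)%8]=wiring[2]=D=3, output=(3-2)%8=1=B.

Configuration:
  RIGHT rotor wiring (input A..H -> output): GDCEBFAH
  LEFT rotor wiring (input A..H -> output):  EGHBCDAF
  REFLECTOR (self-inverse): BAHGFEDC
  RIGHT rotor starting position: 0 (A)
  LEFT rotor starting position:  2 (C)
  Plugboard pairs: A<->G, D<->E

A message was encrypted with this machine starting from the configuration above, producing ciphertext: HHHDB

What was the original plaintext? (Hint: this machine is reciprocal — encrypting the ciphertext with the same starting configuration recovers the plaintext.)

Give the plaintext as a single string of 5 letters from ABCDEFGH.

Answer: DDAEC

Derivation:
Char 1 ('H'): step: R->1, L=2; H->plug->H->R->F->L->D->refl->G->L'->E->R'->E->plug->D
Char 2 ('H'): step: R->2, L=2; H->plug->H->R->B->L->H->refl->C->L'->G->R'->E->plug->D
Char 3 ('H'): step: R->3, L=2; H->plug->H->R->H->L->E->refl->F->L'->A->R'->G->plug->A
Char 4 ('D'): step: R->4, L=2; D->plug->E->R->C->L->A->refl->B->L'->D->R'->D->plug->E
Char 5 ('B'): step: R->5, L=2; B->plug->B->R->D->L->B->refl->A->L'->C->R'->C->plug->C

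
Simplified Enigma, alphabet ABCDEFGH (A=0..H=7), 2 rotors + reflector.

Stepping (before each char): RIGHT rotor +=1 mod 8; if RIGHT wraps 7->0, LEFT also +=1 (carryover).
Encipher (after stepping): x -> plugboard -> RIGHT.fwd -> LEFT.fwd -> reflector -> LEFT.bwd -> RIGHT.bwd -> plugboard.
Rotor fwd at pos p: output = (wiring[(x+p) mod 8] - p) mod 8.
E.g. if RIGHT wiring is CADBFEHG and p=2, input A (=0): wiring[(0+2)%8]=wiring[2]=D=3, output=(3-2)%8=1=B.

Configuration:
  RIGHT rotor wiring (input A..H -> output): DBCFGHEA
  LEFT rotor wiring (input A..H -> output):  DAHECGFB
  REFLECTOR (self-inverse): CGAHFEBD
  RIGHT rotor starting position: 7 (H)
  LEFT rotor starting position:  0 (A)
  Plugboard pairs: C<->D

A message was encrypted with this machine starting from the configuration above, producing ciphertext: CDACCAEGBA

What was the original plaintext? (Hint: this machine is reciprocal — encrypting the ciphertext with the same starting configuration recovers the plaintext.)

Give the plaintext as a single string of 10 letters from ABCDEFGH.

Char 1 ('C'): step: R->0, L->1 (L advanced); C->plug->D->R->F->L->E->refl->F->L'->E->R'->G->plug->G
Char 2 ('D'): step: R->1, L=1; D->plug->C->R->E->L->F->refl->E->L'->F->R'->D->plug->C
Char 3 ('A'): step: R->2, L=1; A->plug->A->R->A->L->H->refl->D->L'->C->R'->E->plug->E
Char 4 ('C'): step: R->3, L=1; C->plug->D->R->B->L->G->refl->B->L'->D->R'->B->plug->B
Char 5 ('C'): step: R->4, L=1; C->plug->D->R->E->L->F->refl->E->L'->F->R'->F->plug->F
Char 6 ('A'): step: R->5, L=1; A->plug->A->R->C->L->D->refl->H->L'->A->R'->G->plug->G
Char 7 ('E'): step: R->6, L=1; E->plug->E->R->E->L->F->refl->E->L'->F->R'->C->plug->D
Char 8 ('G'): step: R->7, L=1; G->plug->G->R->A->L->H->refl->D->L'->C->R'->C->plug->D
Char 9 ('B'): step: R->0, L->2 (L advanced); B->plug->B->R->B->L->C->refl->A->L'->C->R'->C->plug->D
Char 10 ('A'): step: R->1, L=2; A->plug->A->R->A->L->F->refl->E->L'->D->R'->F->plug->F

Answer: GCEBFGDDDF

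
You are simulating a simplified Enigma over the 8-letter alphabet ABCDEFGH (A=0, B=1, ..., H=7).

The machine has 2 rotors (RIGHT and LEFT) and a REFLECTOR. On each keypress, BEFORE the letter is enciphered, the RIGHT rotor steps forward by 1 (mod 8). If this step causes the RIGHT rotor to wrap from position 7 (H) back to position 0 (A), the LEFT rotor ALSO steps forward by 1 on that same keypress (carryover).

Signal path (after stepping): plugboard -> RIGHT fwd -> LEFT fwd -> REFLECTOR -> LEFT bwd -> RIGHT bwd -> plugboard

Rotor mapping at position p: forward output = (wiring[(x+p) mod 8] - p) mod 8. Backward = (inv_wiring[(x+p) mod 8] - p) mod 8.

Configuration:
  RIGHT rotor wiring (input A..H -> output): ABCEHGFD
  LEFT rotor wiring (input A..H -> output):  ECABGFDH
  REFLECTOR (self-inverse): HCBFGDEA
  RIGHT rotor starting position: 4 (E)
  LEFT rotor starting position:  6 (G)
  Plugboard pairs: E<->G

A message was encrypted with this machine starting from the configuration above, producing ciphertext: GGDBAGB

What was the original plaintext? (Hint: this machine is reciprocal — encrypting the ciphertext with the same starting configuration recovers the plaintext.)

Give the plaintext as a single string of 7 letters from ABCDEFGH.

Answer: AECCGDC

Derivation:
Char 1 ('G'): step: R->5, L=6; G->plug->E->R->E->L->C->refl->B->L'->B->R'->A->plug->A
Char 2 ('G'): step: R->6, L=6; G->plug->E->R->E->L->C->refl->B->L'->B->R'->G->plug->E
Char 3 ('D'): step: R->7, L=6; D->plug->D->R->D->L->E->refl->G->L'->C->R'->C->plug->C
Char 4 ('B'): step: R->0, L->7 (L advanced); B->plug->B->R->B->L->F->refl->D->L'->C->R'->C->plug->C
Char 5 ('A'): step: R->1, L=7; A->plug->A->R->A->L->A->refl->H->L'->F->R'->E->plug->G
Char 6 ('G'): step: R->2, L=7; G->plug->E->R->D->L->B->refl->C->L'->E->R'->D->plug->D
Char 7 ('B'): step: R->3, L=7; B->plug->B->R->E->L->C->refl->B->L'->D->R'->C->plug->C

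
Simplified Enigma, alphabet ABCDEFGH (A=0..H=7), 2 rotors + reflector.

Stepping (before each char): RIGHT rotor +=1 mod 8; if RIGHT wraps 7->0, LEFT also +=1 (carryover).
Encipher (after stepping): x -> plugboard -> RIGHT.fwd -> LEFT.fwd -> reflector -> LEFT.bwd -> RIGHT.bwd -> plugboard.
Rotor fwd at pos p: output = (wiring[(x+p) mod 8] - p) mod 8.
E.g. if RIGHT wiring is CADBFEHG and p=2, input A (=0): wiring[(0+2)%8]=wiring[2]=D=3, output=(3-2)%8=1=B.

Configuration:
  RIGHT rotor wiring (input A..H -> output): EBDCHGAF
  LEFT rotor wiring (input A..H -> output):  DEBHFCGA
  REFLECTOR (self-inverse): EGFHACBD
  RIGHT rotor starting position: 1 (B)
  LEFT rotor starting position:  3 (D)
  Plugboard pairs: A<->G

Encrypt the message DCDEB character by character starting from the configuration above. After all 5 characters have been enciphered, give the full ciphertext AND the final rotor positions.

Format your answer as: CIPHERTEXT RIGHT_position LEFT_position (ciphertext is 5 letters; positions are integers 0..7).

Answer: GECGC 6 3

Derivation:
Char 1 ('D'): step: R->2, L=3; D->plug->D->R->E->L->F->refl->C->L'->B->R'->A->plug->G
Char 2 ('C'): step: R->3, L=3; C->plug->C->R->D->L->D->refl->H->L'->C->R'->E->plug->E
Char 3 ('D'): step: R->4, L=3; D->plug->D->R->B->L->C->refl->F->L'->E->R'->C->plug->C
Char 4 ('E'): step: R->5, L=3; E->plug->E->R->E->L->F->refl->C->L'->B->R'->A->plug->G
Char 5 ('B'): step: R->6, L=3; B->plug->B->R->H->L->G->refl->B->L'->G->R'->C->plug->C
Final: ciphertext=GECGC, RIGHT=6, LEFT=3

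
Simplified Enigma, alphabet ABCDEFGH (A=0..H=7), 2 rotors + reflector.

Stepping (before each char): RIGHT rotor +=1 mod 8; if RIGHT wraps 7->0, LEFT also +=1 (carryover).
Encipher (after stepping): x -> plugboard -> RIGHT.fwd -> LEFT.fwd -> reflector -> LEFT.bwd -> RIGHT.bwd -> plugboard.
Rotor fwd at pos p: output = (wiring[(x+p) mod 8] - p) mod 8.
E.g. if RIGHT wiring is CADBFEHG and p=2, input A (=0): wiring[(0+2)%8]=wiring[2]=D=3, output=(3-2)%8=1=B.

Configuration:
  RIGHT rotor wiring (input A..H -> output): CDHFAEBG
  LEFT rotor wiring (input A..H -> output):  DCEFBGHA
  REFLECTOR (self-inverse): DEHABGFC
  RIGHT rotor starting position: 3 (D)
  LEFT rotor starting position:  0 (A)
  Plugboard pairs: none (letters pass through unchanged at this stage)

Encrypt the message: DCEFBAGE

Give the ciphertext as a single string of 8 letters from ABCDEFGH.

Answer: AEHEGFDC

Derivation:
Char 1 ('D'): step: R->4, L=0; D->plug->D->R->C->L->E->refl->B->L'->E->R'->A->plug->A
Char 2 ('C'): step: R->5, L=0; C->plug->C->R->B->L->C->refl->H->L'->G->R'->E->plug->E
Char 3 ('E'): step: R->6, L=0; E->plug->E->R->B->L->C->refl->H->L'->G->R'->H->plug->H
Char 4 ('F'): step: R->7, L=0; F->plug->F->R->B->L->C->refl->H->L'->G->R'->E->plug->E
Char 5 ('B'): step: R->0, L->1 (L advanced); B->plug->B->R->D->L->A->refl->D->L'->B->R'->G->plug->G
Char 6 ('A'): step: R->1, L=1; A->plug->A->R->C->L->E->refl->B->L'->A->R'->F->plug->F
Char 7 ('G'): step: R->2, L=1; G->plug->G->R->A->L->B->refl->E->L'->C->R'->D->plug->D
Char 8 ('E'): step: R->3, L=1; E->plug->E->R->D->L->A->refl->D->L'->B->R'->C->plug->C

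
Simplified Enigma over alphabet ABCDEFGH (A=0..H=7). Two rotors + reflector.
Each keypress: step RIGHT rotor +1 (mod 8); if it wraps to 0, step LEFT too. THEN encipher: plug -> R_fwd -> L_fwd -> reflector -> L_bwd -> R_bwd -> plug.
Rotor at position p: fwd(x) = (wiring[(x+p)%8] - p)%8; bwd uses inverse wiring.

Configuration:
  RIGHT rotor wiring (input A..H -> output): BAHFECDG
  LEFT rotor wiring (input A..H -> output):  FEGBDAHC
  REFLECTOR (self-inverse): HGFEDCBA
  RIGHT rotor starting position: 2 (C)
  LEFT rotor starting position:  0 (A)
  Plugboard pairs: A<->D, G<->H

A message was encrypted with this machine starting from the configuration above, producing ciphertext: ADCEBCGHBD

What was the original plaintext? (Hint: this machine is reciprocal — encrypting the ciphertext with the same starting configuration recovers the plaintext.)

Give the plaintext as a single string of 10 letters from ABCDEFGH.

Answer: CCAGHBDAEC

Derivation:
Char 1 ('A'): step: R->3, L=0; A->plug->D->R->A->L->F->refl->C->L'->H->R'->C->plug->C
Char 2 ('D'): step: R->4, L=0; D->plug->A->R->A->L->F->refl->C->L'->H->R'->C->plug->C
Char 3 ('C'): step: R->5, L=0; C->plug->C->R->B->L->E->refl->D->L'->E->R'->D->plug->A
Char 4 ('E'): step: R->6, L=0; E->plug->E->R->B->L->E->refl->D->L'->E->R'->H->plug->G
Char 5 ('B'): step: R->7, L=0; B->plug->B->R->C->L->G->refl->B->L'->D->R'->G->plug->H
Char 6 ('C'): step: R->0, L->1 (L advanced); C->plug->C->R->H->L->E->refl->D->L'->A->R'->B->plug->B
Char 7 ('G'): step: R->1, L=1; G->plug->H->R->A->L->D->refl->E->L'->H->R'->A->plug->D
Char 8 ('H'): step: R->2, L=1; H->plug->G->R->H->L->E->refl->D->L'->A->R'->D->plug->A
Char 9 ('B'): step: R->3, L=1; B->plug->B->R->B->L->F->refl->C->L'->D->R'->E->plug->E
Char 10 ('D'): step: R->4, L=1; D->plug->A->R->A->L->D->refl->E->L'->H->R'->C->plug->C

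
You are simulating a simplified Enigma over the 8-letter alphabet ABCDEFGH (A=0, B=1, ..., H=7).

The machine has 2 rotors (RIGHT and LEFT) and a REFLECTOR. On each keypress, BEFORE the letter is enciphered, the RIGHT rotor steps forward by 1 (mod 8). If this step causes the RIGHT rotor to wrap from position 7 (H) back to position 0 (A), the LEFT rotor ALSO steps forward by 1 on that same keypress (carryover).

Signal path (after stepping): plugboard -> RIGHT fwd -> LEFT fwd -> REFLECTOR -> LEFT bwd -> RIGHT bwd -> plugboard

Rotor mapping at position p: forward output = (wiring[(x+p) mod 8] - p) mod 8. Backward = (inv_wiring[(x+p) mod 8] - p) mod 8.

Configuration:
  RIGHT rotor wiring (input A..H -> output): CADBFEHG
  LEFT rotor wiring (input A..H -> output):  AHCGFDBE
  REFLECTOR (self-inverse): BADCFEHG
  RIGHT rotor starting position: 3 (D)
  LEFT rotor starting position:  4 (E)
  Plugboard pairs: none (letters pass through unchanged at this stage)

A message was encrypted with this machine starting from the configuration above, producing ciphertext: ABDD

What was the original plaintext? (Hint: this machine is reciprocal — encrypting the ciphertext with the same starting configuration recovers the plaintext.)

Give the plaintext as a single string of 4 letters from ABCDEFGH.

Answer: EGCE

Derivation:
Char 1 ('A'): step: R->4, L=4; A->plug->A->R->B->L->H->refl->G->L'->G->R'->E->plug->E
Char 2 ('B'): step: R->5, L=4; B->plug->B->R->C->L->F->refl->E->L'->E->R'->G->plug->G
Char 3 ('D'): step: R->6, L=4; D->plug->D->R->C->L->F->refl->E->L'->E->R'->C->plug->C
Char 4 ('D'): step: R->7, L=4; D->plug->D->R->E->L->E->refl->F->L'->C->R'->E->plug->E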